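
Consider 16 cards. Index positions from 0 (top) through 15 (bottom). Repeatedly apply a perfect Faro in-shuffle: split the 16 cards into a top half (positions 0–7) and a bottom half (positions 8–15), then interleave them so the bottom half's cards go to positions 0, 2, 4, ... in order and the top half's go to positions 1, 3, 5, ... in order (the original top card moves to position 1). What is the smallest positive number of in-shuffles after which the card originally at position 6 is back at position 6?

Follow position 6 under repeated in-shuffles:
6 → 13 → 10 → 4 → 9 → 2 → 5 → 11 → 6
It first returns after 8 in-shuffles.

8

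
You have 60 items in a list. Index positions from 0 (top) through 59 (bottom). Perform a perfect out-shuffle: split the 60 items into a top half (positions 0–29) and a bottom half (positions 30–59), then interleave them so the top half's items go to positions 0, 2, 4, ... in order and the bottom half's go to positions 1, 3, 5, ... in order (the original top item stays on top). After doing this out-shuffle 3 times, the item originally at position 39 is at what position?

Track the item's position through each out-shuffle:
39 → 19 → 38 → 17

17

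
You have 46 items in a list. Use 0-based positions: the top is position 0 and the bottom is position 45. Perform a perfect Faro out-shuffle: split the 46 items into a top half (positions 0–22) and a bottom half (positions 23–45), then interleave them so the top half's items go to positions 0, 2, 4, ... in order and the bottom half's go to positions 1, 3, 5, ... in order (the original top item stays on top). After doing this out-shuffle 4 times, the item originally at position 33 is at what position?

33

Track the item's position through each out-shuffle:
33 → 21 → 42 → 39 → 33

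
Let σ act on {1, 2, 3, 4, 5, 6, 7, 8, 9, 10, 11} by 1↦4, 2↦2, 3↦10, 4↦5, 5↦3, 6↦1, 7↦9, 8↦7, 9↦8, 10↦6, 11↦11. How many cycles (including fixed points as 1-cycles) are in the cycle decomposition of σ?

Cycle decomposition: (1 4 5 3 10 6) (2) (7 9 8) (11).
4 cycles.

4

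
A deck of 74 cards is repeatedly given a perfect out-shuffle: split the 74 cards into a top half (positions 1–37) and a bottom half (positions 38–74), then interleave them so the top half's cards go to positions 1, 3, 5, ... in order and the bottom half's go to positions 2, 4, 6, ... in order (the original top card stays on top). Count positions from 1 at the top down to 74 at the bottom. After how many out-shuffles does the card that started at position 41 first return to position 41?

Follow position 41 under repeated out-shuffles:
41 → 8 → 15 → 29 → 57 → 40 → 6 → 11 → 21 → 41
It first returns after 9 out-shuffles.

9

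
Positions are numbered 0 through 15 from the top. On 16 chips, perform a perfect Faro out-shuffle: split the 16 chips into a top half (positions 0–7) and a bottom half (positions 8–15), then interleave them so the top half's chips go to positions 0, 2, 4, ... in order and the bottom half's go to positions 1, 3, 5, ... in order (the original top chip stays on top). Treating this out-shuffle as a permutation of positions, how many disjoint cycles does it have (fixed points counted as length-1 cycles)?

6

Trace each unvisited position around until it returns:
(0) (1 2 4 8) (3 6 12 9) (5 10) (7 14 13 11) (15)
6 cycles in total.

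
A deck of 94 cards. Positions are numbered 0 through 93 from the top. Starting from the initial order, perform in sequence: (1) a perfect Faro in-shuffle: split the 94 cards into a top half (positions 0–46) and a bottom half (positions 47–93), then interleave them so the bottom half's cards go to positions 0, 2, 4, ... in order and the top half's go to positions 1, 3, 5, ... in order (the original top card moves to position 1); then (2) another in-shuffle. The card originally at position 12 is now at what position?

Track the card from position 12 forward through each operation:
  after op 1 (in-shuffle): 12 → 25
  after op 2 (in-shuffle): 25 → 51

51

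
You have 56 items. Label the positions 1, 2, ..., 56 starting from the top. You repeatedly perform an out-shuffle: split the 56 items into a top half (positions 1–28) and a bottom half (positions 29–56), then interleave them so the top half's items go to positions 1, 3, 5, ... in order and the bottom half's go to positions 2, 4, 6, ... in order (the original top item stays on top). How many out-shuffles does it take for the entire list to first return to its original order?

The out-shuffle permutes the 56 positions with cycle lengths [1, 1, 4, 10, 20, 20].
Every item is home exactly when every cycle has completed a whole number of laps, i.e. after lcm(1, 4, 10, 20) = 20 out-shuffles.

20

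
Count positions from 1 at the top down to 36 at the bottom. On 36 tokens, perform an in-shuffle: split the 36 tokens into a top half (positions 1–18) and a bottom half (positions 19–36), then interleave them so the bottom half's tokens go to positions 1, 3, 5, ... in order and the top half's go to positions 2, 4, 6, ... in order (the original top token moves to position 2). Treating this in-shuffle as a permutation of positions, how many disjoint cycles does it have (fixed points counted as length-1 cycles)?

Trace each unvisited position around until it returns:
(1 2 4 8 16 32 ... len 36)
1 cycle in total.

1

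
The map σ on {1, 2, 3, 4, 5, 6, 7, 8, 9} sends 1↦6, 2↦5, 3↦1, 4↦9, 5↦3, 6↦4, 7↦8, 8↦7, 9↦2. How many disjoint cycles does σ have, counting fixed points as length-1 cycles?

Cycle decomposition: (1 6 4 9 2 5 3) (7 8).
2 cycles.

2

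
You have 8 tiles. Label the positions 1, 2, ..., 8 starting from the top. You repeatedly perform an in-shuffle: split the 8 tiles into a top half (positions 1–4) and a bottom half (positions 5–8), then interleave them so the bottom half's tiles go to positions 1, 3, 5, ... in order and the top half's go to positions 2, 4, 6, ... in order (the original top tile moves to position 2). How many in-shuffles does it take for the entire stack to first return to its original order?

6

The in-shuffle permutes the 8 positions with cycle lengths [2, 6].
Every tile is home exactly when every cycle has completed a whole number of laps, i.e. after lcm(2, 6) = 6 in-shuffles.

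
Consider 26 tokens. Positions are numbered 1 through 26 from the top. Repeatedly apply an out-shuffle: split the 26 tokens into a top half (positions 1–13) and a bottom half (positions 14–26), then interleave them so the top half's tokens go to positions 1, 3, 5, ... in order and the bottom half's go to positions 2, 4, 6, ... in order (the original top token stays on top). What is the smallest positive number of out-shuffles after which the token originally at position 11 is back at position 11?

4

Follow position 11 under repeated out-shuffles:
11 → 21 → 16 → 6 → 11
It first returns after 4 out-shuffles.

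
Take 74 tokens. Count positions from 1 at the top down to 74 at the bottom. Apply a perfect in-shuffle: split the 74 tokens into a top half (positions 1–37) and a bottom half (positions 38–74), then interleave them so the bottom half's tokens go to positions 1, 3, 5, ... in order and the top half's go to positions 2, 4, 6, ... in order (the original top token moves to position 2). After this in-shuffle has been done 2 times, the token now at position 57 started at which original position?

33

Work backwards from position 57, undoing one in-shuffle at a time:
57 ← 66 ← 33
So the token now at position 57 started at position 33.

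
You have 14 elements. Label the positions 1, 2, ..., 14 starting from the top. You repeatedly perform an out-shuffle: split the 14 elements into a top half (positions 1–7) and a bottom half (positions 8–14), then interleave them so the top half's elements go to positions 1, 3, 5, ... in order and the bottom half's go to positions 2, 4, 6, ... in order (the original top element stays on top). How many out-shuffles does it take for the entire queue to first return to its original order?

The out-shuffle permutes the 14 positions with cycle lengths [1, 1, 12].
Every element is home exactly when every cycle has completed a whole number of laps, i.e. after lcm(1, 12) = 12 out-shuffles.

12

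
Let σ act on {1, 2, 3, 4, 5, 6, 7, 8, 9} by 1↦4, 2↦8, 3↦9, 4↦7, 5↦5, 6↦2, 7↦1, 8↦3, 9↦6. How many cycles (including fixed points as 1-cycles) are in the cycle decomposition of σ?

Cycle decomposition: (1 4 7) (2 8 3 9 6) (5).
3 cycles.

3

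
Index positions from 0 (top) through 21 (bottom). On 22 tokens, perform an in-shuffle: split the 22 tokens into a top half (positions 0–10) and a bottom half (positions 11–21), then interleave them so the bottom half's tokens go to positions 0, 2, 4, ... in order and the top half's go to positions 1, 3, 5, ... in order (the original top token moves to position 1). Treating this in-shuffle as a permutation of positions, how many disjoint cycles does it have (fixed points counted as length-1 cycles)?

Trace each unvisited position around until it returns:
(0 1 3 7 15 8 ... len 11) (4 9 19 16 10 21 ... len 11)
2 cycles in total.

2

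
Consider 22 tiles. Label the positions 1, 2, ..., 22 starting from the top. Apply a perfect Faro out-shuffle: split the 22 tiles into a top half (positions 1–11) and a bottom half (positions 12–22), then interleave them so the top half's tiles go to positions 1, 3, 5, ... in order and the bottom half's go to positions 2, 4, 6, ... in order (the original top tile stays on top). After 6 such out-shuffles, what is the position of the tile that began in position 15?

15

Track the tile's position through each out-shuffle:
15 → 8 → 15 → 8 → 15 → 8 → 15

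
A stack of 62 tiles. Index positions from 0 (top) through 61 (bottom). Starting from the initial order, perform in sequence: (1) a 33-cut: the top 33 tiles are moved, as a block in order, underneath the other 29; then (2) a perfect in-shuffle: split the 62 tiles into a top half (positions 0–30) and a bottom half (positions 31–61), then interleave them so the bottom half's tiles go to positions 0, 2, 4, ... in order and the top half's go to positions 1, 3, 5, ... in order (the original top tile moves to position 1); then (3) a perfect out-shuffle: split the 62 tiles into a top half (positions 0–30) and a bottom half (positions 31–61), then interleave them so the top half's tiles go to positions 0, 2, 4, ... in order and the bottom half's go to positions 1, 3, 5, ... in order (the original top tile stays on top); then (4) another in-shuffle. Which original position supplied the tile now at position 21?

35

Undo the operations in reverse order, starting from position 21:
  undo op 4 (in-shuffle, from top half): 21 ← 10
  undo op 3 (out-shuffle, from top half): 10 ← 5
  undo op 2 (in-shuffle, from top half): 5 ← 2
  undo op 1 (cut 33): 2 ← 35
So the tile at position 21 came from original position 35.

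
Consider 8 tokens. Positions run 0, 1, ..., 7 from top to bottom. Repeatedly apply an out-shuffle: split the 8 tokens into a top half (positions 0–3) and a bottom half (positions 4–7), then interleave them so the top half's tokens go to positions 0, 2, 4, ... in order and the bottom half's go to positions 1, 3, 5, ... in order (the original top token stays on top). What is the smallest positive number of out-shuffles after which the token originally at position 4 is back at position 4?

Follow position 4 under repeated out-shuffles:
4 → 1 → 2 → 4
It first returns after 3 out-shuffles.

3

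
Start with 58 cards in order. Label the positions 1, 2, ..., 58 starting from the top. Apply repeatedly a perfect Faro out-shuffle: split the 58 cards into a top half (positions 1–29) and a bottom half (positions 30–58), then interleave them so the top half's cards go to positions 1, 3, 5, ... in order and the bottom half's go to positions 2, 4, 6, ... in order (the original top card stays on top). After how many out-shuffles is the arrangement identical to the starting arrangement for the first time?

18

The out-shuffle permutes the 58 positions with cycle lengths [1, 1, 2, 18, 18, 18].
Every card is home exactly when every cycle has completed a whole number of laps, i.e. after lcm(1, 2, 18) = 18 out-shuffles.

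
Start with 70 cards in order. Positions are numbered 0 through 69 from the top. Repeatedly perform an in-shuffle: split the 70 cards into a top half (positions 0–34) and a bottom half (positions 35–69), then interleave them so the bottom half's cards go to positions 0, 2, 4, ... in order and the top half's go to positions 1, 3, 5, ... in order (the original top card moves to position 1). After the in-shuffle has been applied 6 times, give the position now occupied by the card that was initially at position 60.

Track the card's position through each in-shuffle:
60 → 50 → 30 → 61 → 52 → 34 → 69

69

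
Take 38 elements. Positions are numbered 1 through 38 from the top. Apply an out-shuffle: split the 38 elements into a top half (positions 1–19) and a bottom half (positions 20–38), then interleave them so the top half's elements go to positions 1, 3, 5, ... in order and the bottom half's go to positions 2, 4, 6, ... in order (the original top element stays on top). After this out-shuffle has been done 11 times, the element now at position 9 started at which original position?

13

Work backwards from position 9, undoing one out-shuffle at a time:
9 ← 5 ← 3 ← 2 ← 20 ← 29 ← 15 ← 8 ← 23 ← 12 ← 25 ← 13
So the element now at position 9 started at position 13.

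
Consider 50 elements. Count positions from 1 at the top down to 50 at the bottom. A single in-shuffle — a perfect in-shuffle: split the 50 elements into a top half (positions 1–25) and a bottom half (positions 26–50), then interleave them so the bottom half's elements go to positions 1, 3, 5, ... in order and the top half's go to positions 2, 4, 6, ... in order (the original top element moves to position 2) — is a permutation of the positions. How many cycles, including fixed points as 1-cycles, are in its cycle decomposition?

Trace each unvisited position around until it returns:
(1 2 4 8 16 32 13 26) (3 6 12 24 48 45 39 27) (5 10 20 40 29 7 14 28) (9 18 36 21 42 33 15 30) (11 22 44 37 23 46 41 31) (17 34) (19 38 25 50 49 47 43 35)
7 cycles in total.

7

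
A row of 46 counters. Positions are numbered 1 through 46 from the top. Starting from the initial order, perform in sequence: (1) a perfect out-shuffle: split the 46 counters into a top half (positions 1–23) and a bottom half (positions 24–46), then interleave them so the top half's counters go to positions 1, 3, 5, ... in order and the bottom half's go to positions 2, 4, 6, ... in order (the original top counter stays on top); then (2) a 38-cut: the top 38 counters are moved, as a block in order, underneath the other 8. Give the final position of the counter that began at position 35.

Track the counter from position 35 forward through each operation:
  after op 1 (out-shuffle): 35 → 24
  after op 2 (cut 38): 24 → 32

32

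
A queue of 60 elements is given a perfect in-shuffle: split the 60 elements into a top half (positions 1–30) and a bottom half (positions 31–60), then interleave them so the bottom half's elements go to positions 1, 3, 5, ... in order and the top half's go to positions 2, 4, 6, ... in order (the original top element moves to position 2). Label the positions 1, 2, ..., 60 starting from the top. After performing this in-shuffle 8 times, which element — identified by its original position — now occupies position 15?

Work backwards from position 15, undoing one in-shuffle at a time:
15 ← 38 ← 19 ← 40 ← 20 ← 10 ← 5 ← 33 ← 47
So the element now at position 15 started at position 47.

47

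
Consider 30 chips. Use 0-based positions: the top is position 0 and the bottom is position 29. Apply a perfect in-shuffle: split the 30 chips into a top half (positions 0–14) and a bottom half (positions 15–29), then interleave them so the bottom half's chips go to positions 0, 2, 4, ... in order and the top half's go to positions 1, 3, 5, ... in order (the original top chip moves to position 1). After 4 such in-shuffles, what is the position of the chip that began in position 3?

Track the chip's position through each in-shuffle:
3 → 7 → 15 → 0 → 1

1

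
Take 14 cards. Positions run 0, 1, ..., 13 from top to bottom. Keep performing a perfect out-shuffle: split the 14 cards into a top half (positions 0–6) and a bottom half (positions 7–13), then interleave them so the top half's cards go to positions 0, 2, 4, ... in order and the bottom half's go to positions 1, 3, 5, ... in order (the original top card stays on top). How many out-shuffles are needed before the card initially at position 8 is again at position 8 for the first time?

Follow position 8 under repeated out-shuffles:
8 → 3 → 6 → 12 → 11 → 9 → 5 → 10 → 7 → 1 → 2 → 4 → 8
It first returns after 12 out-shuffles.

12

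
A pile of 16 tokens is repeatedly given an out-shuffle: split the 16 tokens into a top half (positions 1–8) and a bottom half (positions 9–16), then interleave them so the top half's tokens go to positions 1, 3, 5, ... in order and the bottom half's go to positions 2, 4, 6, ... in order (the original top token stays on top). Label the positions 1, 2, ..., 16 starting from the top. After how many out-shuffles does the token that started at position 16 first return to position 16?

1

Position 16 is fixed by the out-shuffle; it is already back after 1 application.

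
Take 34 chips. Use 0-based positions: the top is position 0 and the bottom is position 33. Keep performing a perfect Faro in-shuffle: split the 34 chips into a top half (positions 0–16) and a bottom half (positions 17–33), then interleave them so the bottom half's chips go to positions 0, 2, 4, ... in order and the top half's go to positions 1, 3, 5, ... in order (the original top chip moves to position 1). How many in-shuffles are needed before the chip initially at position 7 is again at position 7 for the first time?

Follow position 7 under repeated in-shuffles:
7 → 15 → 31 → 28 → 22 → 10 → 21 → 8 → 17 → 0 → 1 → 3 → 7
It first returns after 12 in-shuffles.

12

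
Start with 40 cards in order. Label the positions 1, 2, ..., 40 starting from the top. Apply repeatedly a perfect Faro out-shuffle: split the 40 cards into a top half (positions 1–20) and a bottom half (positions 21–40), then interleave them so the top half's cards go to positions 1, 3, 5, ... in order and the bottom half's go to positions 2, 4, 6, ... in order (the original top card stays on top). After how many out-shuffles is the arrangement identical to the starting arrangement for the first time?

The out-shuffle permutes the 40 positions with cycle lengths [1, 1, 2, 12, 12, 12].
Every card is home exactly when every cycle has completed a whole number of laps, i.e. after lcm(1, 2, 12) = 12 out-shuffles.

12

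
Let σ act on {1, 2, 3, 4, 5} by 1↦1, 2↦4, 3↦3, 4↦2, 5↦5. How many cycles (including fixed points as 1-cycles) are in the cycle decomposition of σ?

4

Cycle decomposition: (1) (2 4) (3) (5).
4 cycles.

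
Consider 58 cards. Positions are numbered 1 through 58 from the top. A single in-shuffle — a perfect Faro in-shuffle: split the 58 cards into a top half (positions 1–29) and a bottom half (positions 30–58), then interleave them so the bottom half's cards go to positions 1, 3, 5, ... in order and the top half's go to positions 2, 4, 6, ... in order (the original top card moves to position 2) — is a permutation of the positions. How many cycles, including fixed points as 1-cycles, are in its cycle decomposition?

Trace each unvisited position around until it returns:
(1 2 4 8 16 32 ... len 58)
1 cycle in total.

1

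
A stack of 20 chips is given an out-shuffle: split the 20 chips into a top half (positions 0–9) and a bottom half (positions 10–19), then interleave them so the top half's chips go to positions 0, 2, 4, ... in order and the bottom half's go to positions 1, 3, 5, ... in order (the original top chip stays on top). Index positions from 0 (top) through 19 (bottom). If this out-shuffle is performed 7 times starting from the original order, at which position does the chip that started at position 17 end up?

Track the chip's position through each out-shuffle:
17 → 15 → 11 → 3 → 6 → 12 → 5 → 10

10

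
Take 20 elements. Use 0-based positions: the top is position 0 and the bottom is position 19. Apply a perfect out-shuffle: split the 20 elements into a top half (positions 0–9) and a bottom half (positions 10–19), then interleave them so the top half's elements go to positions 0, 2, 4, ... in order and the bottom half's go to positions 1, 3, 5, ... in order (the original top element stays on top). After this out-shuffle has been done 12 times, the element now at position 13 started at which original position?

Work backwards from position 13, undoing one out-shuffle at a time:
13 ← 16 ← 8 ← 4 ← 2 ← 1 ← 10 ← 5 ← 12 ← 6 ← 3 ← 11 ← 15
So the element now at position 13 started at position 15.

15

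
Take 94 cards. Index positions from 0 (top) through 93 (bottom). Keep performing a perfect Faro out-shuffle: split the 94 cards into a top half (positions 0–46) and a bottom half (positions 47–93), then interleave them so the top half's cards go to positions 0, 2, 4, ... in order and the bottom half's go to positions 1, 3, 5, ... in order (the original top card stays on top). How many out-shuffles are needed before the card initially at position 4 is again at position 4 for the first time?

Follow position 4 under repeated out-shuffles:
4 → 8 → 16 → 32 → 64 → 35 → 70 → 47 → 1 → 2 → 4
It first returns after 10 out-shuffles.

10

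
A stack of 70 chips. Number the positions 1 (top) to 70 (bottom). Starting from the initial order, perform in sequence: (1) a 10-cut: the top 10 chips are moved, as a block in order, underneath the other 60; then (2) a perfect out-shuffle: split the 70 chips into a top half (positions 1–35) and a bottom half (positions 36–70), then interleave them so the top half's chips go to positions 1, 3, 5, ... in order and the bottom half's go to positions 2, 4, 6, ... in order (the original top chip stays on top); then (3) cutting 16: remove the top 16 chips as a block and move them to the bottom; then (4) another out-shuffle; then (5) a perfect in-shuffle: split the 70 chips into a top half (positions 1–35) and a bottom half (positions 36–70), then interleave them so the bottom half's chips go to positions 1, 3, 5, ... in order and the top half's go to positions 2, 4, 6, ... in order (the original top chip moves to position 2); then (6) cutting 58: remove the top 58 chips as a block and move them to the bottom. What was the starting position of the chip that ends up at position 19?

Undo the operations in reverse order, starting from position 19:
  undo op 6 (cut 58): 19 ← 7
  undo op 5 (in-shuffle, from bottom half): 7 ← 39
  undo op 4 (out-shuffle, from top half): 39 ← 20
  undo op 3 (cut 16): 20 ← 36
  undo op 2 (out-shuffle, from bottom half): 36 ← 53
  undo op 1 (cut 10): 53 ← 63
So the chip at position 19 came from original position 63.

63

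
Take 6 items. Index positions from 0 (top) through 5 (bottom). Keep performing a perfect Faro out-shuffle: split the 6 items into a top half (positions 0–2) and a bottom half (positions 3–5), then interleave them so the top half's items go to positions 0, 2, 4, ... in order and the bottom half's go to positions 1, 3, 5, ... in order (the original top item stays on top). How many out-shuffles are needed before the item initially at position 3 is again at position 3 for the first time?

4

Follow position 3 under repeated out-shuffles:
3 → 1 → 2 → 4 → 3
It first returns after 4 out-shuffles.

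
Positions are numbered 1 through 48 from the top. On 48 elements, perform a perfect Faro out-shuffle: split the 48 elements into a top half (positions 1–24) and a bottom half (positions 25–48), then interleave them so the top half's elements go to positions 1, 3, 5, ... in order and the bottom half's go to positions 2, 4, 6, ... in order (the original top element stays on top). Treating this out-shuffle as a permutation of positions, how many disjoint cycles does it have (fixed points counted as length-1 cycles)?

Trace each unvisited position around until it returns:
(1) (2 3 5 9 17 33 ... len 23) (6 11 21 41 34 20 ... len 23) (48)
4 cycles in total.

4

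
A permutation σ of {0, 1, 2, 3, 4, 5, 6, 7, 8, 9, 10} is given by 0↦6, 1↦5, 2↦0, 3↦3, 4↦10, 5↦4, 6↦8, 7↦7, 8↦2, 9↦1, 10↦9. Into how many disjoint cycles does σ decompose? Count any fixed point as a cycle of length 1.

Cycle decomposition: (0 6 8 2) (1 5 4 10 9) (3) (7).
4 cycles.

4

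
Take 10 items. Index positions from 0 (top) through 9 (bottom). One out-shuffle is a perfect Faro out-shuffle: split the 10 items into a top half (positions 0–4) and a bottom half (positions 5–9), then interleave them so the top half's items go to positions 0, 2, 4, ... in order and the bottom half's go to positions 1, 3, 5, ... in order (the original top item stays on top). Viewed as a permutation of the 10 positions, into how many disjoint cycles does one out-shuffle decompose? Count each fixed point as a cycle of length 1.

Trace each unvisited position around until it returns:
(0) (1 2 4 8 7 5) (3 6) (9)
4 cycles in total.

4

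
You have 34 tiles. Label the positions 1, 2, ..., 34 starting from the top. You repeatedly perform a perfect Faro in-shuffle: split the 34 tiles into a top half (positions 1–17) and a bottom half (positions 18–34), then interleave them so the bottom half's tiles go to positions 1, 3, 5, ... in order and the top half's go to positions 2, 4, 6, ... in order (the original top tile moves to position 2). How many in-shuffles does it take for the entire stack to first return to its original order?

12

The in-shuffle permutes the 34 positions with cycle lengths [3, 3, 4, 12, 12].
Every tile is home exactly when every cycle has completed a whole number of laps, i.e. after lcm(3, 4, 12) = 12 in-shuffles.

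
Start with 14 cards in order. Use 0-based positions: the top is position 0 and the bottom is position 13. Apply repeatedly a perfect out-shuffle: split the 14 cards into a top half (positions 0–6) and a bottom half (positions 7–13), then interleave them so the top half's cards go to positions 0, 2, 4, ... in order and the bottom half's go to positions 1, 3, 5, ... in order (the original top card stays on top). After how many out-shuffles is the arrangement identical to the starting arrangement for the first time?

12

The out-shuffle permutes the 14 positions with cycle lengths [1, 1, 12].
Every card is home exactly when every cycle has completed a whole number of laps, i.e. after lcm(1, 12) = 12 out-shuffles.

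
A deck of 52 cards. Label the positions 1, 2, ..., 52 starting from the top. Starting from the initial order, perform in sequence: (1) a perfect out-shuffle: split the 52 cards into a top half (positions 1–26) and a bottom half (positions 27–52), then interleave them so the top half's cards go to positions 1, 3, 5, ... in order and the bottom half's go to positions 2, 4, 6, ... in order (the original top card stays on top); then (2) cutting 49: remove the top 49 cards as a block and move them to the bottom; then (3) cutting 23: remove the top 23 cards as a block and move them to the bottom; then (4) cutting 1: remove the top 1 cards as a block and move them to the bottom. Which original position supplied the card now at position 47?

34

Undo the operations in reverse order, starting from position 47:
  undo op 4 (cut 1): 47 ← 48
  undo op 3 (cut 23): 48 ← 19
  undo op 2 (cut 49): 19 ← 16
  undo op 1 (out-shuffle, from bottom half): 16 ← 34
So the card at position 47 came from original position 34.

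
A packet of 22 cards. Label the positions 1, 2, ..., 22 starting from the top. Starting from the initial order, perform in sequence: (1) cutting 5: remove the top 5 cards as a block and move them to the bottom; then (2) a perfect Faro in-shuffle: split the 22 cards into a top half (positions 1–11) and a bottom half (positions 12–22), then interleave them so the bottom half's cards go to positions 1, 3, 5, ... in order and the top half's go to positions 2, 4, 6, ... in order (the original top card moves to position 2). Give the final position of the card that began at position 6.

Track the card from position 6 forward through each operation:
  after op 1 (cut 5): 6 → 1
  after op 2 (in-shuffle): 1 → 2

2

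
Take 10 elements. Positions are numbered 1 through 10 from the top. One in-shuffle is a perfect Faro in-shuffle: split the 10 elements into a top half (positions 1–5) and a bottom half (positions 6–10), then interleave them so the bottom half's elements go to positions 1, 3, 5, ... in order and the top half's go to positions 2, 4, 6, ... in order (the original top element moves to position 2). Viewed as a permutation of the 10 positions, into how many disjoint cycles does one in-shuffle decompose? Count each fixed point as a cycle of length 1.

1

Trace each unvisited position around until it returns:
(1 2 4 8 5 10 9 7 3 6)
1 cycle in total.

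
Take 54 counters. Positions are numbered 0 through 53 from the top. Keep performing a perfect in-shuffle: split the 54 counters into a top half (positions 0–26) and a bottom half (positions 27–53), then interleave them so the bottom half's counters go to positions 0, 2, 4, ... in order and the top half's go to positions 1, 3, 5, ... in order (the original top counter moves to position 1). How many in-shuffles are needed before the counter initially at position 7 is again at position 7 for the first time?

20

Follow position 7 under repeated in-shuffles:
7 → 15 → 31 → 8 → 17 → 35 → 16 → 33 → 12 → 25 → 51 → 48 → 42 → 30 → 6 → 13 → 27 → 0 → 1 → 3 → 7
It first returns after 20 in-shuffles.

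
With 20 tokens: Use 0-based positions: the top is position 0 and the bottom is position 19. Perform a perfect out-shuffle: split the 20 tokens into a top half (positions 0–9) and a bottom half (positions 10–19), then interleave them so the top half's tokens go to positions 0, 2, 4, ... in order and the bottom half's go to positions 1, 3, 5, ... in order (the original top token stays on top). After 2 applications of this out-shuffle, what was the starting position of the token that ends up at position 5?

Work backwards from position 5, undoing one out-shuffle at a time:
5 ← 12 ← 6
So the token now at position 5 started at position 6.

6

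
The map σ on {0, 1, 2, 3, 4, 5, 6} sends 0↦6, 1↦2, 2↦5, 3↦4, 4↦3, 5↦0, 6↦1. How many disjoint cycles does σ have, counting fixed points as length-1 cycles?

2

Cycle decomposition: (0 6 1 2 5) (3 4).
2 cycles.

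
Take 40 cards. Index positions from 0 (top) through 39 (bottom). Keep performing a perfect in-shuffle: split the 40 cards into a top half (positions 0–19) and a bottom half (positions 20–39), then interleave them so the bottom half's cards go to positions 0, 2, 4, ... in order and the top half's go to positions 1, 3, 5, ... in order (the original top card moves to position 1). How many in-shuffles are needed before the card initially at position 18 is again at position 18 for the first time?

20

Follow position 18 under repeated in-shuffles:
18 → 37 → 34 → 28 → 16 → 33 → 26 → 12 → 25 → 10 → 21 → 2 → 5 → 11 → 23 → 6 → 13 → 27 → 14 → 29 → 18
It first returns after 20 in-shuffles.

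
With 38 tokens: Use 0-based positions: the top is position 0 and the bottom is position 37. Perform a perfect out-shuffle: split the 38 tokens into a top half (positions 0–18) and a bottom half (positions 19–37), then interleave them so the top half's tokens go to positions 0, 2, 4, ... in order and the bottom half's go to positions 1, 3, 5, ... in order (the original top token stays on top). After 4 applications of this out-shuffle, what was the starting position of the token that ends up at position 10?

Work backwards from position 10, undoing one out-shuffle at a time:
10 ← 5 ← 21 ← 29 ← 33
So the token now at position 10 started at position 33.

33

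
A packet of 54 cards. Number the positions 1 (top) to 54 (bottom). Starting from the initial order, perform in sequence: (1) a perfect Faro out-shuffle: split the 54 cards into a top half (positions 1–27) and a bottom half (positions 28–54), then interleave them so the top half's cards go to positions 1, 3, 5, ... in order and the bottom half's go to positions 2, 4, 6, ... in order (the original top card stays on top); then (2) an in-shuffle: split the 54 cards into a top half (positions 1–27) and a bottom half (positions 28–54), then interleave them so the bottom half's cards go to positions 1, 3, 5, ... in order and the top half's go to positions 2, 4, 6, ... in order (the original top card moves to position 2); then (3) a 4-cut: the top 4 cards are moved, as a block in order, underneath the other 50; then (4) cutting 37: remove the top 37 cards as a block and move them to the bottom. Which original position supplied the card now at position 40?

Undo the operations in reverse order, starting from position 40:
  undo op 4 (cut 37): 40 ← 23
  undo op 3 (cut 4): 23 ← 27
  undo op 2 (in-shuffle, from bottom half): 27 ← 41
  undo op 1 (out-shuffle, from top half): 41 ← 21
So the card at position 40 came from original position 21.

21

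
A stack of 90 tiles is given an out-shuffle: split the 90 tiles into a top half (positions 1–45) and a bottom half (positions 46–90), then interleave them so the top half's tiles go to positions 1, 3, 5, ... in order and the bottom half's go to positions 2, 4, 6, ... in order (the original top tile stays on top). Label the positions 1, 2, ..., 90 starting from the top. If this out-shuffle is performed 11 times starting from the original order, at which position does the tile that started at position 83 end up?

Track the tile's position through each out-shuffle:
83 → 76 → 62 → 34 → 67 → 44 → 87 → 84 → 78 → 66 → 42 → 83

83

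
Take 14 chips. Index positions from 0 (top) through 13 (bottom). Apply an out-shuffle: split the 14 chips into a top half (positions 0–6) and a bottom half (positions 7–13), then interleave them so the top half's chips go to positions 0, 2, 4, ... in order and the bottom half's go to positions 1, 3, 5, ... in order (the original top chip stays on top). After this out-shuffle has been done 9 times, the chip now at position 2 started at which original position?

3

Work backwards from position 2, undoing one out-shuffle at a time:
2 ← 1 ← 7 ← 10 ← 5 ← 9 ← 11 ← 12 ← 6 ← 3
So the chip now at position 2 started at position 3.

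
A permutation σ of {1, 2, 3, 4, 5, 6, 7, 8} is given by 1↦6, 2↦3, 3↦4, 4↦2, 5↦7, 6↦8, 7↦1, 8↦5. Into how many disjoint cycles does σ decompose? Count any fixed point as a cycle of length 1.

Cycle decomposition: (1 6 8 5 7) (2 3 4).
2 cycles.

2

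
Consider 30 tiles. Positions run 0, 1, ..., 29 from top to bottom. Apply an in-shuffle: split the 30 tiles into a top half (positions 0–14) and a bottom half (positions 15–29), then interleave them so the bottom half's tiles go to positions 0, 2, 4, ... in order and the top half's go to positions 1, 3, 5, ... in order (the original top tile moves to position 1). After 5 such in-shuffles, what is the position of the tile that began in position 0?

Track the tile's position through each in-shuffle:
0 → 1 → 3 → 7 → 15 → 0

0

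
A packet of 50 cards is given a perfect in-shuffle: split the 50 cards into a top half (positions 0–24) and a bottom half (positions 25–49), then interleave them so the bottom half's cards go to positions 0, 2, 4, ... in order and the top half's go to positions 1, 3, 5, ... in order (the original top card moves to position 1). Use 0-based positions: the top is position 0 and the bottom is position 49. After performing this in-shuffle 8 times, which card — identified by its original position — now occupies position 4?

4

Work backwards from position 4, undoing one in-shuffle at a time:
4 ← 27 ← 13 ← 6 ← 28 ← 39 ← 19 ← 9 ← 4
So the card now at position 4 started at position 4.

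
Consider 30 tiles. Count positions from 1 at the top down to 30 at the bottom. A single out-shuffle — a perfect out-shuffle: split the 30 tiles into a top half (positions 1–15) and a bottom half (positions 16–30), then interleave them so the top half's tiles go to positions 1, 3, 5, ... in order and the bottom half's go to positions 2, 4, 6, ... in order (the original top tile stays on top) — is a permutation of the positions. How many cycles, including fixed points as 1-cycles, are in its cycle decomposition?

Trace each unvisited position around until it returns:
(1) (2 3 5 9 17 4 ... len 28) (30)
3 cycles in total.

3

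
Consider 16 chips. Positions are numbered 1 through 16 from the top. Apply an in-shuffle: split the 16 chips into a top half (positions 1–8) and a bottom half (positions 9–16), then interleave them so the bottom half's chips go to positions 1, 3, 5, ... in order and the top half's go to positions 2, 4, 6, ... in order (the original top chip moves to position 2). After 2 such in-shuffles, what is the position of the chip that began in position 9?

2

Track the chip's position through each in-shuffle:
9 → 1 → 2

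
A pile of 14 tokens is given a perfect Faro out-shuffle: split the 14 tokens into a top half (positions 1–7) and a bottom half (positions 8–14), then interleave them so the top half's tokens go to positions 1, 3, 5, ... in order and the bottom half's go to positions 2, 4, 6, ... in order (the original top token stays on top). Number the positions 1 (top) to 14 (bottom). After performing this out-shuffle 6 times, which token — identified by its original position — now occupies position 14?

Work backwards from position 14, undoing one out-shuffle at a time:
14 ← 14 ← 14 ← 14 ← 14 ← 14 ← 14
So the token now at position 14 started at position 14.

14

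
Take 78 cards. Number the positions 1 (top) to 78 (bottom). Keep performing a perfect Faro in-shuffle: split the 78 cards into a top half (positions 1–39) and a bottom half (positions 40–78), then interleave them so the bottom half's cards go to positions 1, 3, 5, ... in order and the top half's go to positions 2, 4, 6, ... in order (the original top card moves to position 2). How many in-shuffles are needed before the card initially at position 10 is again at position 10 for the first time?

Follow position 10 under repeated in-shuffles:
10 → 20 → 40 → 1 → 2 → 4 → 8 → 16 → ... → 10 (length 39)
It first returns after 39 in-shuffles.

39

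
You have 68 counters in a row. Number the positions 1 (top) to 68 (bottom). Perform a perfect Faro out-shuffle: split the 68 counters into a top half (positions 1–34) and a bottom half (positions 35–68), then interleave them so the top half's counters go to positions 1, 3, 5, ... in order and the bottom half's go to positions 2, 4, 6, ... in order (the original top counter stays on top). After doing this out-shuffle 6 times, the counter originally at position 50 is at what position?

55

Track the counter's position through each out-shuffle:
50 → 32 → 63 → 58 → 48 → 28 → 55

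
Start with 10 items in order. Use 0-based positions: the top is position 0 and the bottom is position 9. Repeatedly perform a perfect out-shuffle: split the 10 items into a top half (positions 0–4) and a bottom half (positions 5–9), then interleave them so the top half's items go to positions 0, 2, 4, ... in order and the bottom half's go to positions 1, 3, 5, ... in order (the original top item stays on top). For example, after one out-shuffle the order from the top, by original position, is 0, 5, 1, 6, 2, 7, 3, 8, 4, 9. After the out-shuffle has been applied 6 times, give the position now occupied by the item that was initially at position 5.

5

Track the item's position through each out-shuffle:
5 → 1 → 2 → 4 → 8 → 7 → 5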